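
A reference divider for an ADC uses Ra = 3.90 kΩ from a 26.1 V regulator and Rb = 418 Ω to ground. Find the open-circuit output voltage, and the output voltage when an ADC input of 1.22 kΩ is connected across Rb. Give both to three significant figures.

Unloaded: 2.53 V; loaded: 1.93 V

Open-circuit: V = 26.1 × 418/(3900 + 418) = 2.53 V.
With the load, Rb becomes Rb‖R_L = 311.3 Ω, so V = 26.1 × 311.3/4211 = 1.93 V.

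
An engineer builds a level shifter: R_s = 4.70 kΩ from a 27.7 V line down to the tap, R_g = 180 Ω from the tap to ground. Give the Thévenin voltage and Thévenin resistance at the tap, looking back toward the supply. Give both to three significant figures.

V_th = 1.02 V, R_th = 173 Ω

V_th is the open-circuit tap voltage: 27.7 × 180/(4700 + 180) = 1.02 V.
With the supply zeroed, R_s and R_g appear in parallel from the tap: R_th = R_s‖R_g = (4700 × 180)/4880 = 173 Ω.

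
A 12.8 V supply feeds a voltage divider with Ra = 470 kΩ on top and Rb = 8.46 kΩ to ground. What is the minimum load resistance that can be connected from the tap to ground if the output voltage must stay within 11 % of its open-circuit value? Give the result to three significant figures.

Output resistance R_th = Ra‖Rb = (470 × 8.46)/478.5 = 8.310 kΩ.
The fractional drop is R_th/(R_th + R_L); requiring this ≤ 0.110 gives R_L ≥ R_th(1/0.110 − 1) = 8.310 × 8.091 = 67.2 kΩ.

R_L(min) ≈ 67.2 kΩ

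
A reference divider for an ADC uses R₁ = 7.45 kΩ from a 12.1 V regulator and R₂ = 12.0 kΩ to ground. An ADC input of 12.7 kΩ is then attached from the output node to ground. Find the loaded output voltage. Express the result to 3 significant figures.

V_out ≈ 5.48 V

The load sits in parallel with R₂: R₂‖R_L = (12.0 × 12.7) / (12.0 + 12.7) = 6.170 kΩ.
V_out = 12.1 × 6.170 / (7.45 + 6.170) = 12.1 × 6.170/13.62 = 5.48 V.
(Unloaded it would have been 7.47 V.)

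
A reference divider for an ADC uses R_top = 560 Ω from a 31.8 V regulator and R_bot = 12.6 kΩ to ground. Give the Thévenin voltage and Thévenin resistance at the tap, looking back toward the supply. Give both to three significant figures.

V_th = 30.4 V, R_th = 536 Ω

V_th is the open-circuit tap voltage: 31.8 × 12600/(560 + 12600) = 30.4 V.
With the supply zeroed, R_top and R_bot appear in parallel from the tap: R_th = R_top‖R_bot = (560 × 12600)/13160 = 536 Ω.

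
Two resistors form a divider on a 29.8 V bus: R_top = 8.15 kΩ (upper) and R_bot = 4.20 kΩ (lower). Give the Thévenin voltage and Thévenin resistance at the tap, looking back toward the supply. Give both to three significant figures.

V_th is the open-circuit tap voltage: 29.8 × 4.20/(8.15 + 4.20) = 10.1 V.
With the supply zeroed, R_top and R_bot appear in parallel from the tap: R_th = R_top‖R_bot = (8.15 × 4.20)/12.35 = 2.77 kΩ.

V_th = 10.1 V, R_th = 2.77 kΩ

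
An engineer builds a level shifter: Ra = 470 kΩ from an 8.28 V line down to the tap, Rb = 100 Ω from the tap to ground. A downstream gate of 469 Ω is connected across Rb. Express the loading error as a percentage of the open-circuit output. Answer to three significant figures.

The divider's output (Thévenin) resistance is Ra‖Rb = 99.98 Ω.
Fractional drop under load = R_th/(R_th + R_L) = 99.98 / (99.98 + 469) = 0.1757.
So the output falls by 17.6 %.

17.6 %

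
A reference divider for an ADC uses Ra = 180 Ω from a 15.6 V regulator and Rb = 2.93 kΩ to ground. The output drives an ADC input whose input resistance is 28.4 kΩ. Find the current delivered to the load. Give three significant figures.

I_L ≈ 0.514 mA

Rb‖R_L = 2656 Ω; V_out = 15.6 × 2656/2836 = 14.61 V.
I_L = V_out / R_L = 14.61 / 28.4 kΩ = 0.514 mA.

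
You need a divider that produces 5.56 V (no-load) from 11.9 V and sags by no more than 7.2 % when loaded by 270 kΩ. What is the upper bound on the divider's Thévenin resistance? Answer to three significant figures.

Loading drop = R_th/(R_th + R_L) ≤ 0.0720, so R_th ≤ R_L · ε/(1−ε) = 270 kΩ × 0.0720/0.9280 = 20.9 kΩ.
(Any R1, R2 with R2/(R1+R2) = 0.467 and R1‖R2 ≤ 20.9 kΩ will meet the spec.)

R_th ≤ 20.9 kΩ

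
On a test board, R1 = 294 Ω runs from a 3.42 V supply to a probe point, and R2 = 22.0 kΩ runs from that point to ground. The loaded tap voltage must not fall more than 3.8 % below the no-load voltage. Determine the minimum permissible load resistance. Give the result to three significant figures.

R_L(min) ≈ 7.34 kΩ

Output resistance R_th = R1‖R2 = (294 × 22000)/22290 = 290.1 Ω.
The fractional drop is R_th/(R_th + R_L); requiring this ≤ 0.0380 gives R_L ≥ R_th(1/0.0380 − 1) = 290.1 × 25.32 = 7.34 kΩ.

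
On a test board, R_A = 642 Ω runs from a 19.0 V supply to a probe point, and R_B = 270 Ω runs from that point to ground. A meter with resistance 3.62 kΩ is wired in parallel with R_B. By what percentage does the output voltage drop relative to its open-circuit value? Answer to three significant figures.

The divider's output (Thévenin) resistance is R_A‖R_B = 190.1 Ω.
Fractional drop under load = R_th/(R_th + R_L) = 190.1 / (190.1 + 3620) = 0.04989.
So the output falls by 4.99 %.

4.99 %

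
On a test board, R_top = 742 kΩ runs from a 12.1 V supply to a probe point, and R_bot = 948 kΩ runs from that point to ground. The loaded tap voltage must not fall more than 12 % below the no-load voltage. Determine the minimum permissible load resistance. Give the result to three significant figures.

Output resistance R_th = R_top‖R_bot = (742 × 948)/1690 = 416.2 kΩ.
The fractional drop is R_th/(R_th + R_L); requiring this ≤ 0.120 gives R_L ≥ R_th(1/0.120 − 1) = 416.2 × 7.333 = 3.05 MΩ.

R_L(min) ≈ 3.05 MΩ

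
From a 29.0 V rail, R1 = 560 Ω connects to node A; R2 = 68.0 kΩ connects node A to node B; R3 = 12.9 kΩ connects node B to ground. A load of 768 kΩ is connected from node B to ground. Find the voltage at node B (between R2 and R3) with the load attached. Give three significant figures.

At node B, R3 is in parallel with the load: R3‖R_L = 12690 Ω.
Below node A the resistance is R2 + (R3‖R_L) = 80690 Ω, so V_A = 29.0 × 80690/81250 = 28.80 V.
Then V_B = V_A × (R3‖R_L)/(R2 + R3‖R_L) = 28.80 × 12690/80690 = 4.53 V.

V ≈ 4.53 V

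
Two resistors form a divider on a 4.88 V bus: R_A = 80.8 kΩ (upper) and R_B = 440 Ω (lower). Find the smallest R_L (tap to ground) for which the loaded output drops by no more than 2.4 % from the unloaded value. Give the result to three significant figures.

R_L(min) ≈ 17.8 kΩ

Output resistance R_th = R_A‖R_B = (80800 × 440)/81240 = 437.6 Ω.
The fractional drop is R_th/(R_th + R_L); requiring this ≤ 0.0240 gives R_L ≥ R_th(1/0.0240 − 1) = 437.6 × 40.67 = 17.8 kΩ.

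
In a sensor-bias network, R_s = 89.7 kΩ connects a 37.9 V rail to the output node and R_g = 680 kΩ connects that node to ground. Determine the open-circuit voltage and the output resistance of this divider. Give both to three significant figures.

V_th is the open-circuit tap voltage: 37.9 × 680/(89.7 + 680) = 33.5 V.
With the supply zeroed, R_s and R_g appear in parallel from the tap: R_th = R_s‖R_g = (89.7 × 680)/769.7 = 79.2 kΩ.

V_th = 33.5 V, R_th = 79.2 kΩ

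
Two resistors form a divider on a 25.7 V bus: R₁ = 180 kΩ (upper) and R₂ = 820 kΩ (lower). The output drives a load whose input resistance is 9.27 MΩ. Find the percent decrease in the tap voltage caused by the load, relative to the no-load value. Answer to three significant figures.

1.57 %

The divider's output (Thévenin) resistance is R₁‖R₂ = 147.6 kΩ.
Fractional drop under load = R_th/(R_th + R_L) = 147.6 / (147.6 + 9270) = 0.01567.
So the output falls by 1.57 %.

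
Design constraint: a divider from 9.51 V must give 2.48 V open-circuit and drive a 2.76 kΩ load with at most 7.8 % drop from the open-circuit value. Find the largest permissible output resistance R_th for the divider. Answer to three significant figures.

R_th ≤ 233 Ω

Loading drop = R_th/(R_th + R_L) ≤ 0.0780, so R_th ≤ R_L · ε/(1−ε) = 2.76 kΩ × 0.0780/0.9220 = 233 Ω.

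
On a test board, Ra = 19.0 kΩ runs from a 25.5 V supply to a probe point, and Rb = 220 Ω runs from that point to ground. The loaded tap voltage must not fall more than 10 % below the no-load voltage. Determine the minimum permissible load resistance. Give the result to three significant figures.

R_L(min) ≈ 1.96 kΩ

Output resistance R_th = Ra‖Rb = (19000 × 220)/19220 = 217.5 Ω.
The fractional drop is R_th/(R_th + R_L); requiring this ≤ 0.100 gives R_L ≥ R_th(1/0.100 − 1) = 217.5 × 9.000 = 1.96 kΩ.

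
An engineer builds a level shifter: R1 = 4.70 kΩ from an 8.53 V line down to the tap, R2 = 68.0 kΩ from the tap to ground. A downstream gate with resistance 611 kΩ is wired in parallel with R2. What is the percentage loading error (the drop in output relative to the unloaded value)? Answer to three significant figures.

The divider's output (Thévenin) resistance is R1‖R2 = 4.396 kΩ.
Fractional drop under load = R_th/(R_th + R_L) = 4.396 / (4.396 + 611) = 0.007144.
So the output falls by 0.714 %.

0.714 %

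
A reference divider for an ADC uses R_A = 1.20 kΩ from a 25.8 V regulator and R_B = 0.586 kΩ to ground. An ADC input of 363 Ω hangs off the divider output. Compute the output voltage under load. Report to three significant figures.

V_out ≈ 4.06 V

The load sits in parallel with R_B: R_B‖R_L = (586 × 363) / (586 + 363) = 224.1 Ω.
V_out = 25.8 × 224.1 / (1200 + 224.1) = 25.8 × 224.1/1424 = 4.06 V.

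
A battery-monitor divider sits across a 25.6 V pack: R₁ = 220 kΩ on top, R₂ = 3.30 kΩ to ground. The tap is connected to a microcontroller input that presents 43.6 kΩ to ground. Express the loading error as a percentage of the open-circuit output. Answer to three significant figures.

The divider's output (Thévenin) resistance is R₁‖R₂ = 3.251 kΩ.
Fractional drop under load = R_th/(R_th + R_L) = 3.251 / (3.251 + 43.6) = 0.06939.
So the output falls by 6.94 %.

6.94 %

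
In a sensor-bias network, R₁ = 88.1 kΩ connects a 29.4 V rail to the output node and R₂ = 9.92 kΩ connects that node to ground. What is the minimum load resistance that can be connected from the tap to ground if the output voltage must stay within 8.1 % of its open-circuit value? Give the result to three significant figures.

R_L(min) ≈ 101 kΩ

Output resistance R_th = R₁‖R₂ = (88.1 × 9.92)/98.02 = 8.916 kΩ.
The fractional drop is R_th/(R_th + R_L); requiring this ≤ 0.0810 gives R_L ≥ R_th(1/0.0810 − 1) = 8.916 × 11.35 = 101 kΩ.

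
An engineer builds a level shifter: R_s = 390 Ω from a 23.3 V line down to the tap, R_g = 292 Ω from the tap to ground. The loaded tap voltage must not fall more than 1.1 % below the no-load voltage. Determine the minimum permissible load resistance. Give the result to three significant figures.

R_L(min) ≈ 15.0 kΩ

Output resistance R_th = R_s‖R_g = (390 × 292)/682.0 = 167.0 Ω.
The fractional drop is R_th/(R_th + R_L); requiring this ≤ 0.0110 gives R_L ≥ R_th(1/0.0110 − 1) = 167.0 × 89.91 = 15.0 kΩ.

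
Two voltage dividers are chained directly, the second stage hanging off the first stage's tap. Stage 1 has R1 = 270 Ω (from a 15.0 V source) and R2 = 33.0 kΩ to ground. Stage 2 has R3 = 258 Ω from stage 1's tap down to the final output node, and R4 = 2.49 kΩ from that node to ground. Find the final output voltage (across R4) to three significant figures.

V_out ≈ 12.3 V

Stage 2 presents R3+R4 = 2748 Ω as a load on stage 1's tap.
Stage 1's lower leg becomes R2‖(R3+R4) = 2537 Ω, so V_mid = 15.0 × 2537/2807 = 13.56 V.
Stage 2 is itself unloaded: V_out = V_mid × R4/(R3+R4) = 13.56 × 2490/2748 = 12.3 V.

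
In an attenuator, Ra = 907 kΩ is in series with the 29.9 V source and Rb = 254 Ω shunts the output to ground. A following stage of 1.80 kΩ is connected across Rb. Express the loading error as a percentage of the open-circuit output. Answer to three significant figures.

12.4 %

Unloaded V = 29.9 × 254/907300 = 0.0083710 V.
Loaded: Rb‖R_L = 222.6 Ω, giving V = 29.9 × 222.6/907200 = 0.0073361 V.
Drop = (0.0083710 − 0.0073361) / 0.0083710 = 12.4 %.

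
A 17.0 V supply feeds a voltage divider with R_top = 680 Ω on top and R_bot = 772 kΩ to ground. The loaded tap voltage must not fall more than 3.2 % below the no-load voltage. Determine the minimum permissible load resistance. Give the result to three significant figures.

Output resistance R_th = R_top‖R_bot = (680 × 772000)/772700 = 679.4 Ω.
The fractional drop is R_th/(R_th + R_L); requiring this ≤ 0.0320 gives R_L ≥ R_th(1/0.0320 − 1) = 679.4 × 30.25 = 20.6 kΩ.

R_L(min) ≈ 20.6 kΩ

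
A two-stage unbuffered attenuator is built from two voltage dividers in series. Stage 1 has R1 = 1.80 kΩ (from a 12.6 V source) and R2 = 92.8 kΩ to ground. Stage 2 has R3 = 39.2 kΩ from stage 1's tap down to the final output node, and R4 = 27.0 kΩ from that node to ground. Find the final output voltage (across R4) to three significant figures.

V_out ≈ 4.91 V

Stage 2 presents R3+R4 = 66.20 kΩ as a load on stage 1's tap.
Stage 1's lower leg becomes R2‖(R3+R4) = 38.64 kΩ, so V_mid = 12.6 × 38.64/40.44 = 12.04 V.
Stage 2 is itself unloaded: V_out = V_mid × R4/(R3+R4) = 12.04 × 27.0/66.20 = 4.91 V.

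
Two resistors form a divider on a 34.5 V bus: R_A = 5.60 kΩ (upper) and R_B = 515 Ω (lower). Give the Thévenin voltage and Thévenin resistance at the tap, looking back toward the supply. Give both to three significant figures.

V_th = 2.91 V, R_th = 472 Ω

V_th is the open-circuit tap voltage: 34.5 × 515/(5600 + 515) = 2.91 V.
With the supply zeroed, R_A and R_B appear in parallel from the tap: R_th = R_A‖R_B = (5600 × 515)/6115 = 472 Ω.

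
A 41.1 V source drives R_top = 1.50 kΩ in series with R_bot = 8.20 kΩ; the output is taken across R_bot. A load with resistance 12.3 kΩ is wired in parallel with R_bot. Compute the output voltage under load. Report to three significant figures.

V_out ≈ 31.5 V

The load sits in parallel with R_bot: R_bot‖R_L = (8.20 × 12.3) / (8.20 + 12.3) = 4.920 kΩ.
V_out = 41.1 × 4.920 / (1.50 + 4.920) = 41.1 × 4.920/6.420 = 31.5 V.
(Unloaded it would have been 34.7 V.)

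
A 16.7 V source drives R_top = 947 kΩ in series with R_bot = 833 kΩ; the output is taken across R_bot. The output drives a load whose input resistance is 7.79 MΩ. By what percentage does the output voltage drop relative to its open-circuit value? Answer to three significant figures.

5.38 %

The divider's output (Thévenin) resistance is R_top‖R_bot = 443.2 kΩ.
Fractional drop under load = R_th/(R_th + R_L) = 443.2 / (443.2 + 7790) = 0.05383.
So the output falls by 5.38 %.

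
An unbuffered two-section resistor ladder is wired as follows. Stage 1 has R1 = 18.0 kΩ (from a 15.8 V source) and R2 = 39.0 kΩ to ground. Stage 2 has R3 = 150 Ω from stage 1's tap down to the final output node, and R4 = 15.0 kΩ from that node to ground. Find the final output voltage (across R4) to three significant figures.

Stage 2 presents R3+R4 = 15150 Ω as a load on stage 1's tap.
Stage 1's lower leg becomes R2‖(R3+R4) = 10910 Ω, so V_mid = 15.8 × 10910/28910 = 5.963 V.
Stage 2 is itself unloaded: V_out = V_mid × R4/(R3+R4) = 5.963 × 15000/15150 = 5.90 V.

V_out ≈ 5.90 V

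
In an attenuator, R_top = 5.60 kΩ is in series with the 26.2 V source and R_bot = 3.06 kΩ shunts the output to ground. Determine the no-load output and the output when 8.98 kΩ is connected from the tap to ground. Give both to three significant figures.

Open-circuit: V = 26.2 × 3.06/(5.60 + 3.06) = 9.26 V.
With the load, R_bot becomes R_bot‖R_L = 2.282 kΩ, so V = 26.2 × 2.282/7.882 = 7.59 V.

Unloaded: 9.26 V; loaded: 7.59 V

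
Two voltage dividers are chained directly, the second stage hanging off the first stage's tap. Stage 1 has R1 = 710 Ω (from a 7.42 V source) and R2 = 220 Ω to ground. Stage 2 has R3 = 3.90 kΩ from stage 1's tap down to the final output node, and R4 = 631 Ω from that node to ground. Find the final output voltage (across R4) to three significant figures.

Stage 2 presents R3+R4 = 4531 Ω as a load on stage 1's tap.
Stage 1's lower leg becomes R2‖(R3+R4) = 209.8 Ω, so V_mid = 7.42 × 209.8/919.8 = 1.693 V.
Stage 2 is itself unloaded: V_out = V_mid × R4/(R3+R4) = 1.693 × 631/4531 = 0.236 V.

V_out ≈ 0.236 V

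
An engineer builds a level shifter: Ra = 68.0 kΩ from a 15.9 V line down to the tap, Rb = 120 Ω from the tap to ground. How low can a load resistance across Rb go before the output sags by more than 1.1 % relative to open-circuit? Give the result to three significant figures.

Output resistance R_th = Ra‖Rb = (68000 × 120)/68120 = 119.8 Ω.
The fractional drop is R_th/(R_th + R_L); requiring this ≤ 0.0110 gives R_L ≥ R_th(1/0.0110 − 1) = 119.8 × 89.91 = 10.8 kΩ.

R_L(min) ≈ 10.8 kΩ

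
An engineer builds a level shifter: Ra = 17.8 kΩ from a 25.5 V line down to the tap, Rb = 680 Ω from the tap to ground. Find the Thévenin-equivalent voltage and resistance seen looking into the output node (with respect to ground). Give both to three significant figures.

V_th = 0.938 V, R_th = 655 Ω

V_th is the open-circuit tap voltage: 25.5 × 680/(17800 + 680) = 0.938 V.
With the supply zeroed, Ra and Rb appear in parallel from the tap: R_th = Ra‖Rb = (17800 × 680)/18480 = 655 Ω.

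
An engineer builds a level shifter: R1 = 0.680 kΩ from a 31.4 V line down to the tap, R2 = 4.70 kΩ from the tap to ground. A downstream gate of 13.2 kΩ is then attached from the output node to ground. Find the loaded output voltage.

The load sits in parallel with R2: R2‖R_L = (4700 × 13200) / (4700 + 13200) = 3466 Ω.
V_out = 31.4 × 3466 / (680 + 3466) = 31.4 × 3466/4146 = 26.2 V.

V_out ≈ 26.2 V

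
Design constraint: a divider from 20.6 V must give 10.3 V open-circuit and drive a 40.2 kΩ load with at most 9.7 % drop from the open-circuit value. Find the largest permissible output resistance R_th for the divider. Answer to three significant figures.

Loading drop = R_th/(R_th + R_L) ≤ 0.0970, so R_th ≤ R_L · ε/(1−ε) = 40.2 kΩ × 0.0970/0.9030 = 4.32 kΩ.

R_th ≤ 4.32 kΩ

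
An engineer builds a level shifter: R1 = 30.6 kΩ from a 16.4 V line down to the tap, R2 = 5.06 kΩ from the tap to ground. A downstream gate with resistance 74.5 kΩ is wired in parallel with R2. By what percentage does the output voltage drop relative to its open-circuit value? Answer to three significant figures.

The divider's output (Thévenin) resistance is R1‖R2 = 4.342 kΩ.
Fractional drop under load = R_th/(R_th + R_L) = 4.342 / (4.342 + 74.5) = 0.05507.
So the output falls by 5.51 %.

5.51 %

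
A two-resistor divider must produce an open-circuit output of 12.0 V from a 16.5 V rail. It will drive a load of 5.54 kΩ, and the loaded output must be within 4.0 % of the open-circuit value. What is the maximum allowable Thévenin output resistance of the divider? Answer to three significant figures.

R_th ≤ 231 Ω

Loading drop = R_th/(R_th + R_L) ≤ 0.0400, so R_th ≤ R_L · ε/(1−ε) = 5.54 kΩ × 0.0400/0.9600 = 231 Ω.
(Any R1, R2 with R2/(R1+R2) = 0.727 and R1‖R2 ≤ 231 Ω will meet the spec.)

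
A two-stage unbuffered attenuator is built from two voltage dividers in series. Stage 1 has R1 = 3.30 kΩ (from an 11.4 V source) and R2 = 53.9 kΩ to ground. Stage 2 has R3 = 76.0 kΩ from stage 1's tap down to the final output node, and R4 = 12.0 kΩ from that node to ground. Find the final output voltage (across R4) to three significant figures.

V_out ≈ 1.41 V

Stage 2 presents R3+R4 = 88.00 kΩ as a load on stage 1's tap.
Stage 1's lower leg becomes R2‖(R3+R4) = 33.43 kΩ, so V_mid = 11.4 × 33.43/36.73 = 10.38 V.
Stage 2 is itself unloaded: V_out = V_mid × R4/(R3+R4) = 10.38 × 12.0/88.00 = 1.41 V.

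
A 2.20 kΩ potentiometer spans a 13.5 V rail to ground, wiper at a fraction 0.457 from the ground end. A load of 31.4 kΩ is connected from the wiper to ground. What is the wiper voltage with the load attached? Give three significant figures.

The wiper splits the pot into (1−α)R = 1.195 kΩ above and αR = 1.005 kΩ below.
Lower section ‖ load = 0.9742 kΩ.
V_wiper = 13.5 × 0.9742/(1.195 + 0.9742) = 6.06 V.

V ≈ 6.06 V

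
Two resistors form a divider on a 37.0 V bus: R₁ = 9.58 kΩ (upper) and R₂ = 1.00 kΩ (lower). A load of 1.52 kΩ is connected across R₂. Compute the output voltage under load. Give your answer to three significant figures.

The load sits in parallel with R₂: R₂‖R_L = (1.00 × 1.52) / (1.00 + 1.52) = 0.6032 kΩ.
V_out = 37.0 × 0.6032 / (9.58 + 0.6032) = 37.0 × 0.6032/10.18 = 2.19 V.

V_out ≈ 2.19 V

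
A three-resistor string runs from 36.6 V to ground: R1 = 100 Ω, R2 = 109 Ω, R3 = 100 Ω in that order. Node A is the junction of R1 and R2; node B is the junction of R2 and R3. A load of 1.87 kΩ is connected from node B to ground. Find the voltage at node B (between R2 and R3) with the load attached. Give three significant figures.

V ≈ 11.4 V

At node B, R3 is in parallel with the load: R3‖R_L = 94.92 Ω.
Below node A the resistance is R2 + (R3‖R_L) = 203.9 Ω, so V_A = 36.6 × 203.9/303.9 = 24.56 V.
Then V_B = V_A × (R3‖R_L)/(R2 + R3‖R_L) = 24.56 × 94.92/203.9 = 11.4 V.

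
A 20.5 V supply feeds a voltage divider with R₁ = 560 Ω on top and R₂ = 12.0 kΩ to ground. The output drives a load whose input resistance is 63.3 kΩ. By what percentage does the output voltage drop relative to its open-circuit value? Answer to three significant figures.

The divider's output (Thévenin) resistance is R₁‖R₂ = 535.0 Ω.
Fractional drop under load = R_th/(R_th + R_L) = 535.0 / (535.0 + 63300) = 0.008381.
So the output falls by 0.838 %.

0.838 %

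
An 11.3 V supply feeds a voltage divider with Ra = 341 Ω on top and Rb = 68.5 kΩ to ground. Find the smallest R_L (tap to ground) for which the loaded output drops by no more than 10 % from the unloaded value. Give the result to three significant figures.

R_L(min) ≈ 3.05 kΩ

Output resistance R_th = Ra‖Rb = (341 × 68500)/68840 = 339.3 Ω.
The fractional drop is R_th/(R_th + R_L); requiring this ≤ 0.100 gives R_L ≥ R_th(1/0.100 − 1) = 339.3 × 9.000 = 3.05 kΩ.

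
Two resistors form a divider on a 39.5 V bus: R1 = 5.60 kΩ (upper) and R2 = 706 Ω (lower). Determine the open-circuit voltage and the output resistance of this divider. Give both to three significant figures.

V_th = 4.42 V, R_th = 627 Ω

V_th is the open-circuit tap voltage: 39.5 × 706/(5600 + 706) = 4.42 V.
With the supply zeroed, R1 and R2 appear in parallel from the tap: R_th = R1‖R2 = (5600 × 706)/6306 = 627 Ω.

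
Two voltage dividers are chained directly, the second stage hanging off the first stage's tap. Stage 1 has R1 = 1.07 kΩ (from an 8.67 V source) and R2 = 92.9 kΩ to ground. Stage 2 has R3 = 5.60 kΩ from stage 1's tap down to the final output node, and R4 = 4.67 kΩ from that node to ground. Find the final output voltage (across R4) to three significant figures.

Stage 2 presents R3+R4 = 10.27 kΩ as a load on stage 1's tap.
Stage 1's lower leg becomes R2‖(R3+R4) = 9.248 kΩ, so V_mid = 8.67 × 9.248/10.32 = 7.771 V.
Stage 2 is itself unloaded: V_out = V_mid × R4/(R3+R4) = 7.771 × 4.67/10.27 = 3.53 V.

V_out ≈ 3.53 V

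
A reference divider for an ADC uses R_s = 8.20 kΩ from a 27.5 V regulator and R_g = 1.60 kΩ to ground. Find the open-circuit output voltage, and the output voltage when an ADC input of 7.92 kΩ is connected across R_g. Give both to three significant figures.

Unloaded: 4.49 V; loaded: 3.84 V

Open-circuit: V = 27.5 × 1.60/(8.20 + 1.60) = 4.49 V.
With the load, R_g becomes R_g‖R_L = 1.331 kΩ, so V = 27.5 × 1.331/9.531 = 3.84 V.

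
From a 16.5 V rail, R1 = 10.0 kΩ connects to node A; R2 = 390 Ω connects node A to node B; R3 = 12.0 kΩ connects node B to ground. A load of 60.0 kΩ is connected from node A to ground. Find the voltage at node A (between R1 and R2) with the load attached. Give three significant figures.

Below node A the series string R2+R3 = 12390 Ω sits in parallel with the 60000 Ω load: 10270 Ω.
V_A = 16.5 × 10270/(10000 + 10270) = 8.36 V.

V ≈ 8.36 V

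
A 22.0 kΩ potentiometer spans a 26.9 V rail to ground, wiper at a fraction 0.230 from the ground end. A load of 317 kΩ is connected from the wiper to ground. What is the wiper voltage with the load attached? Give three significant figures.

The wiper splits the pot into (1−α)R = 16.94 kΩ above and αR = 5.060 kΩ below.
Lower section ‖ load = 4.981 kΩ.
V_wiper = 26.9 × 4.981/(16.94 + 4.981) = 6.11 V.

V ≈ 6.11 V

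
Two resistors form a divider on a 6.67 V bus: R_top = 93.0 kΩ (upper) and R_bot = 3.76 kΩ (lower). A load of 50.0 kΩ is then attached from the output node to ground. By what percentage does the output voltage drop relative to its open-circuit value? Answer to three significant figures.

The divider's output (Thévenin) resistance is R_top‖R_bot = 3.614 kΩ.
Fractional drop under load = R_th/(R_th + R_L) = 3.614 / (3.614 + 50.0) = 0.06741.
So the output falls by 6.74 %.

6.74 %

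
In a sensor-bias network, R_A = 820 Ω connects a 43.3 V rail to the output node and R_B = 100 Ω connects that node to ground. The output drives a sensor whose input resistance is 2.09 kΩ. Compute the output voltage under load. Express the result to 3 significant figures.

V_out ≈ 4.51 V

The load sits in parallel with R_B: R_B‖R_L = (100 × 2090) / (100 + 2090) = 95.43 Ω.
V_out = 43.3 × 95.43 / (820 + 95.43) = 43.3 × 95.43/915.4 = 4.51 V.
(Unloaded it would have been 4.71 V.)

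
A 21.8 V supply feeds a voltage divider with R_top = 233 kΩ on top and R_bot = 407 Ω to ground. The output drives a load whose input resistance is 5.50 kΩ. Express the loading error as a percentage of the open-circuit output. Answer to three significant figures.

The divider's output (Thévenin) resistance is R_top‖R_bot = 406.3 Ω.
Fractional drop under load = R_th/(R_th + R_L) = 406.3 / (406.3 + 5500) = 0.06879.
So the output falls by 6.88 %.

6.88 %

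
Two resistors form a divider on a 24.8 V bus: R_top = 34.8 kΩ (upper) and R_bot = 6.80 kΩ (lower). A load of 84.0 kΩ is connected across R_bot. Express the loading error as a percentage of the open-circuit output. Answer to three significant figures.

6.34 %

The divider's output (Thévenin) resistance is R_top‖R_bot = 5.688 kΩ.
Fractional drop under load = R_th/(R_th + R_L) = 5.688 / (5.688 + 84.0) = 0.06342.
So the output falls by 6.34 %.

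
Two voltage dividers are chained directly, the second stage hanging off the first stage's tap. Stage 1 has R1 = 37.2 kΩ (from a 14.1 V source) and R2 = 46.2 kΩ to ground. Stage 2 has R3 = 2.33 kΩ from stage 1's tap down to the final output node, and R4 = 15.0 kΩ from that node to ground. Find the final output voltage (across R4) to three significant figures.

Stage 2 presents R3+R4 = 17.33 kΩ as a load on stage 1's tap.
Stage 1's lower leg becomes R2‖(R3+R4) = 12.60 kΩ, so V_mid = 14.1 × 12.60/49.80 = 3.568 V.
Stage 2 is itself unloaded: V_out = V_mid × R4/(R3+R4) = 3.568 × 15.0/17.33 = 3.09 V.

V_out ≈ 3.09 V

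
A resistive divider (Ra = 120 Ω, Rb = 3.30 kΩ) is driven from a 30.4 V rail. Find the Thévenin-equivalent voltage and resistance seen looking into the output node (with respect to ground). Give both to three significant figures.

V_th = 29.3 V, R_th = 116 Ω

V_th is the open-circuit tap voltage: 30.4 × 3300/(120 + 3300) = 29.3 V.
With the supply zeroed, Ra and Rb appear in parallel from the tap: R_th = Ra‖Rb = (120 × 3300)/3420 = 116 Ω.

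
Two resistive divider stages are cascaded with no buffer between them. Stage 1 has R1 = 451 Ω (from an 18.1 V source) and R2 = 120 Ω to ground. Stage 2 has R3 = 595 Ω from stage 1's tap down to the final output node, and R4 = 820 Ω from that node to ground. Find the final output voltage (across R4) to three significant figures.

Stage 2 presents R3+R4 = 1415 Ω as a load on stage 1's tap.
Stage 1's lower leg becomes R2‖(R3+R4) = 110.6 Ω, so V_mid = 18.1 × 110.6/561.6 = 3.565 V.
Stage 2 is itself unloaded: V_out = V_mid × R4/(R3+R4) = 3.565 × 820/1415 = 2.07 V.

V_out ≈ 2.07 V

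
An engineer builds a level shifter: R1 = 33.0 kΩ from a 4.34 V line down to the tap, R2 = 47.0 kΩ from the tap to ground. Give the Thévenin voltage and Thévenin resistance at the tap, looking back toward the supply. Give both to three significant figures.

V_th = 2.55 V, R_th = 19.4 kΩ

V_th is the open-circuit tap voltage: 4.34 × 47.0/(33.0 + 47.0) = 2.55 V.
With the supply zeroed, R1 and R2 appear in parallel from the tap: R_th = R1‖R2 = (33.0 × 47.0)/80.00 = 19.4 kΩ.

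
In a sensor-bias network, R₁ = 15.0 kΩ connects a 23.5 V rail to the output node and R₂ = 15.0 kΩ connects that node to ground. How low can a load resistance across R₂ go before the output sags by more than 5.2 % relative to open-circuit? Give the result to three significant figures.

R_L(min) ≈ 137 kΩ

Output resistance R_th = R₁‖R₂ = (15.0 × 15.0)/30.00 = 7.500 kΩ.
The fractional drop is R_th/(R_th + R_L); requiring this ≤ 0.0520 gives R_L ≥ R_th(1/0.0520 − 1) = 7.500 × 18.23 = 137 kΩ.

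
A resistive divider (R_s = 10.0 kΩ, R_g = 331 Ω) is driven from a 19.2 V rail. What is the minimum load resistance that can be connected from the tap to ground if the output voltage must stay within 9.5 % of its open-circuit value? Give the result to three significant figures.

R_L(min) ≈ 3.05 kΩ

Output resistance R_th = R_s‖R_g = (10000 × 331)/10330 = 320.4 Ω.
The fractional drop is R_th/(R_th + R_L); requiring this ≤ 0.0950 gives R_L ≥ R_th(1/0.0950 − 1) = 320.4 × 9.526 = 3.05 kΩ.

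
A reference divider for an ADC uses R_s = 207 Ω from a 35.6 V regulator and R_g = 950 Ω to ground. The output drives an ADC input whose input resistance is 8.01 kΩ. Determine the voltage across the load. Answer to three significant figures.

V_out ≈ 28.6 V

The load sits in parallel with R_g: R_g‖R_L = (950 × 8010) / (950 + 8010) = 849.3 Ω.
V_out = 35.6 × 849.3 / (207 + 849.3) = 35.6 × 849.3/1056 = 28.6 V.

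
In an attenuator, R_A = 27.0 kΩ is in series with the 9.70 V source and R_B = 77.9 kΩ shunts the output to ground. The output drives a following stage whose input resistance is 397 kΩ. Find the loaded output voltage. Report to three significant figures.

The load sits in parallel with R_B: R_B‖R_L = (77.9 × 397) / (77.9 + 397) = 65.12 kΩ.
V_out = 9.70 × 65.12 / (27.0 + 65.12) = 9.70 × 65.12/92.12 = 6.86 V.

V_out ≈ 6.86 V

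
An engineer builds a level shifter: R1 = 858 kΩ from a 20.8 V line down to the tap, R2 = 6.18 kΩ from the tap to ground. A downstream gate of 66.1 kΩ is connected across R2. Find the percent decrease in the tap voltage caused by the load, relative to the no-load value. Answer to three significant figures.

8.49 %

The divider's output (Thévenin) resistance is R1‖R2 = 6.136 kΩ.
Fractional drop under load = R_th/(R_th + R_L) = 6.136 / (6.136 + 66.1) = 0.08494.
So the output falls by 8.49 %.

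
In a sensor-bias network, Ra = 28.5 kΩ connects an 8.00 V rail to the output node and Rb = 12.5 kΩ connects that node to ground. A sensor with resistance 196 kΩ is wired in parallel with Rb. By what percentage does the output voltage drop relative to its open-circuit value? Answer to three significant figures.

The divider's output (Thévenin) resistance is Ra‖Rb = 8.689 kΩ.
Fractional drop under load = R_th/(R_th + R_L) = 8.689 / (8.689 + 196) = 0.04245.
So the output falls by 4.24 %.

4.24 %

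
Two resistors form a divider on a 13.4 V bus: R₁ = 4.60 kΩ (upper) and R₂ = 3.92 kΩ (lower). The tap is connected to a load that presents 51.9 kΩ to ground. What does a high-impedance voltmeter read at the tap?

The load sits in parallel with R₂: R₂‖R_L = (3.92 × 51.9) / (3.92 + 51.9) = 3.645 kΩ.
V_out = 13.4 × 3.645 / (4.60 + 3.645) = 13.4 × 3.645/8.245 = 5.92 V.

V_out ≈ 5.92 V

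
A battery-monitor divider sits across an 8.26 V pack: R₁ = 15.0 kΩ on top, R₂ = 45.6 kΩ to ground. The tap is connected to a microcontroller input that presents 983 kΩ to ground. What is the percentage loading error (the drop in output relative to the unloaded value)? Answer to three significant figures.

1.14 %

The divider's output (Thévenin) resistance is R₁‖R₂ = 11.29 kΩ.
Fractional drop under load = R_th/(R_th + R_L) = 11.29 / (11.29 + 983) = 0.01135.
So the output falls by 1.14 %.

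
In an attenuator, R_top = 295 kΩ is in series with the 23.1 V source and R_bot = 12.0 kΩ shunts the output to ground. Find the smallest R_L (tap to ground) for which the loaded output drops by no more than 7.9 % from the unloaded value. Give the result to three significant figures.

Output resistance R_th = R_top‖R_bot = (295 × 12.0)/307.0 = 11.53 kΩ.
The fractional drop is R_th/(R_th + R_L); requiring this ≤ 0.0790 gives R_L ≥ R_th(1/0.0790 − 1) = 11.53 × 11.66 = 134 kΩ.

R_L(min) ≈ 134 kΩ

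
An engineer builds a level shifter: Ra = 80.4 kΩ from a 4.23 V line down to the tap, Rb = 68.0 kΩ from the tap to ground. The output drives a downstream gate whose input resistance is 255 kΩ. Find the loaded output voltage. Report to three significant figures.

V_out ≈ 1.69 V

The load sits in parallel with Rb: Rb‖R_L = (68.0 × 255) / (68.0 + 255) = 53.68 kΩ.
V_out = 4.23 × 53.68 / (80.4 + 53.68) = 4.23 × 53.68/134.1 = 1.69 V.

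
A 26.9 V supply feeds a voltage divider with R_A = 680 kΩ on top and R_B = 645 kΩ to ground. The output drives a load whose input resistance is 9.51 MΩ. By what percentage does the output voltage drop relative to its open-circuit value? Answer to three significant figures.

The divider's output (Thévenin) resistance is R_A‖R_B = 331.0 kΩ.
Fractional drop under load = R_th/(R_th + R_L) = 331.0 / (331.0 + 9510) = 0.03364.
So the output falls by 3.36 %.

3.36 %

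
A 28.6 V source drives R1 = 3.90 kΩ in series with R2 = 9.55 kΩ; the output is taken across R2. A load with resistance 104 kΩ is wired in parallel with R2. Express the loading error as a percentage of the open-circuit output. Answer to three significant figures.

The divider's output (Thévenin) resistance is R1‖R2 = 2.769 kΩ.
Fractional drop under load = R_th/(R_th + R_L) = 2.769 / (2.769 + 104) = 0.02594.
So the output falls by 2.59 %.

2.59 %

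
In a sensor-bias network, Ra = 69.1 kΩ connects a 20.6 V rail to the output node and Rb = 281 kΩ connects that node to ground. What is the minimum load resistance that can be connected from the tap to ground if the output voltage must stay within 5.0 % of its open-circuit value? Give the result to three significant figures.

Output resistance R_th = Ra‖Rb = (69.1 × 281)/350.1 = 55.46 kΩ.
The fractional drop is R_th/(R_th + R_L); requiring this ≤ 0.0500 gives R_L ≥ R_th(1/0.0500 − 1) = 55.46 × 19.00 = 1.05 MΩ.

R_L(min) ≈ 1.05 MΩ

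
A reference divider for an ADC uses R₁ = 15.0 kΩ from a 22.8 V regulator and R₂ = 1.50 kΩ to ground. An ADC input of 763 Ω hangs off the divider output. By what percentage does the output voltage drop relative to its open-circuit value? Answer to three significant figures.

Unloaded V = 22.8 × 1500/16500 = 2.073 V.
Loaded: R₂‖R_L = 505.7 Ω, giving V = 22.8 × 505.7/15510 = 0.7437 V.
Drop = (2.073 − 0.7437) / 2.073 = 64.1 %.

64.1 %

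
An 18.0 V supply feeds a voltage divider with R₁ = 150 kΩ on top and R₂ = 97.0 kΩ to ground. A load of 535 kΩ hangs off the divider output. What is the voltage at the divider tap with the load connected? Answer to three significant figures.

V_out ≈ 6.37 V

The load sits in parallel with R₂: R₂‖R_L = (97.0 × 535) / (97.0 + 535) = 82.11 kΩ.
V_out = 18.0 × 82.11 / (150 + 82.11) = 18.0 × 82.11/232.1 = 6.37 V.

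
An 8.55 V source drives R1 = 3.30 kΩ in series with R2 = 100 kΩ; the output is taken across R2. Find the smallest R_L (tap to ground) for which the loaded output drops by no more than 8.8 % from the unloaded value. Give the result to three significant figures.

R_L(min) ≈ 33.1 kΩ

Output resistance R_th = R1‖R2 = (3.30 × 100)/103.3 = 3.195 kΩ.
The fractional drop is R_th/(R_th + R_L); requiring this ≤ 0.0880 gives R_L ≥ R_th(1/0.0880 − 1) = 3.195 × 10.36 = 33.1 kΩ.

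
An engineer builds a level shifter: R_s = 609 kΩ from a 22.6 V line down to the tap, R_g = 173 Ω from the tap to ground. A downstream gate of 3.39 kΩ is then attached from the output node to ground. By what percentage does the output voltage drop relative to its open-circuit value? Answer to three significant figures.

The divider's output (Thévenin) resistance is R_s‖R_g = 173.0 Ω.
Fractional drop under load = R_th/(R_th + R_L) = 173.0 / (173.0 + 3390) = 0.04854.
So the output falls by 4.85 %.

4.85 %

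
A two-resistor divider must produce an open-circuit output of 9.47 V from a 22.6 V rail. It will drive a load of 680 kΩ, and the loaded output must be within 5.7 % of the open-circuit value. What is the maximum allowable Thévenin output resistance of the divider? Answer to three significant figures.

Loading drop = R_th/(R_th + R_L) ≤ 0.0570, so R_th ≤ R_L · ε/(1−ε) = 680 kΩ × 0.0570/0.9430 = 41.1 kΩ.

R_th ≤ 41.1 kΩ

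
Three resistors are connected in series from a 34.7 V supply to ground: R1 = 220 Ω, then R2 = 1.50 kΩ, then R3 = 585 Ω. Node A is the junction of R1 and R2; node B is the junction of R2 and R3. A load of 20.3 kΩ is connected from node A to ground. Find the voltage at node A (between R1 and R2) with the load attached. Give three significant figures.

V ≈ 31.1 V

Below node A the series string R2+R3 = 2085 Ω sits in parallel with the 20300 Ω load: 1891 Ω.
V_A = 34.7 × 1891/(220 + 1891) = 31.1 V.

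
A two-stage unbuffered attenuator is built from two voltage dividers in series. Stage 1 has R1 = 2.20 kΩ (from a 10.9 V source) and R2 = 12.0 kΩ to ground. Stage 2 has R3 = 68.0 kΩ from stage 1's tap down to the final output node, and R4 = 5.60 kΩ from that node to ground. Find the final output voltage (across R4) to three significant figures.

V_out ≈ 0.684 V

Stage 2 presents R3+R4 = 73.60 kΩ as a load on stage 1's tap.
Stage 1's lower leg becomes R2‖(R3+R4) = 10.32 kΩ, so V_mid = 10.9 × 10.32/12.52 = 8.984 V.
Stage 2 is itself unloaded: V_out = V_mid × R4/(R3+R4) = 8.984 × 5.60/73.60 = 0.684 V.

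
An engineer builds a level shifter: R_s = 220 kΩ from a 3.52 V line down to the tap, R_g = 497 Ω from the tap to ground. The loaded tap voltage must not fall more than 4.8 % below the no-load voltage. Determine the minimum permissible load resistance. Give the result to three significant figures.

R_L(min) ≈ 9.83 kΩ

Output resistance R_th = R_s‖R_g = (220000 × 497)/220500 = 495.9 Ω.
The fractional drop is R_th/(R_th + R_L); requiring this ≤ 0.0480 gives R_L ≥ R_th(1/0.0480 − 1) = 495.9 × 19.83 = 9.83 kΩ.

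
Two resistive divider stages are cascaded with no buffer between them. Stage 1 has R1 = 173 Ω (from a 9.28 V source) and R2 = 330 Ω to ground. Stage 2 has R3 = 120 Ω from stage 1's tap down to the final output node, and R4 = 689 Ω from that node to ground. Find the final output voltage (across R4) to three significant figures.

Stage 2 presents R3+R4 = 809.0 Ω as a load on stage 1's tap.
Stage 1's lower leg becomes R2‖(R3+R4) = 234.4 Ω, so V_mid = 9.28 × 234.4/407.4 = 5.339 V.
Stage 2 is itself unloaded: V_out = V_mid × R4/(R3+R4) = 5.339 × 689/809.0 = 4.55 V.

V_out ≈ 4.55 V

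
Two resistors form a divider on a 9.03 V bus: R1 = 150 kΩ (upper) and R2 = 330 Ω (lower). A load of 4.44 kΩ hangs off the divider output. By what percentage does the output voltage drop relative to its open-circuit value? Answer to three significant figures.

6.90 %

The divider's output (Thévenin) resistance is R1‖R2 = 329.3 Ω.
Fractional drop under load = R_th/(R_th + R_L) = 329.3 / (329.3 + 4440) = 0.06904.
So the output falls by 6.90 %.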